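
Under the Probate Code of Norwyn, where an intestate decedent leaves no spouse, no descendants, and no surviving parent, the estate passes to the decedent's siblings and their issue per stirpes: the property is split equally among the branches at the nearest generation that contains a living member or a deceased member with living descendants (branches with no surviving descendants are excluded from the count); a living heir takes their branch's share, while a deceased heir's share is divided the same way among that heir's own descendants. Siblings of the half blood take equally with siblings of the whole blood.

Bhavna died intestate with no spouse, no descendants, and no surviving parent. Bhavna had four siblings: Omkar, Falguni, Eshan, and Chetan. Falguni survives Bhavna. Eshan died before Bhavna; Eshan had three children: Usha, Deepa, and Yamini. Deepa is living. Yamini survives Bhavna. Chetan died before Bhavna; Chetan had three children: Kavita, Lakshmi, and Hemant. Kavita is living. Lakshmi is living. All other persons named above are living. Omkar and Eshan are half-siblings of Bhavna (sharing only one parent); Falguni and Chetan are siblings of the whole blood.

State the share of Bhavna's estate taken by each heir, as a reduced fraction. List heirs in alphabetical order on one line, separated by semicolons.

No spouse, descendants, or parent survives, so the estate passes to Bhavna's siblings per stirpes.
Half-blood and whole-blood siblings take equally under the stated rule.
The estate is divided into 4 equal shares of 1/4 among Omkar, Falguni, Eshan, Chetan.
Omkar is living and takes 1/4.
Falguni is living and takes 1/4.
Eshan predeceased; the 1/4 allotted to Eshan's branch passes to Eshan's issue by representation.
The 1/4 is divided into 3 equal shares of 1/12 among Usha, Deepa, Yamini.
Usha is living and takes 1/12.
Deepa is living and takes 1/12.
Yamini is living and takes 1/12.
Chetan predeceased; the 1/4 allotted to Chetan's branch passes to Chetan's issue by representation.
The 1/4 is divided into 3 equal shares of 1/12 among Kavita, Lakshmi, Hemant.
Kavita is living and takes 1/12.
Lakshmi is living and takes 1/12.
Hemant is living and takes 1/12.

Deepa 1/12; Falguni 1/4; Hemant 1/12; Kavita 1/12; Lakshmi 1/12; Omkar 1/4; Usha 1/12; Yamini 1/12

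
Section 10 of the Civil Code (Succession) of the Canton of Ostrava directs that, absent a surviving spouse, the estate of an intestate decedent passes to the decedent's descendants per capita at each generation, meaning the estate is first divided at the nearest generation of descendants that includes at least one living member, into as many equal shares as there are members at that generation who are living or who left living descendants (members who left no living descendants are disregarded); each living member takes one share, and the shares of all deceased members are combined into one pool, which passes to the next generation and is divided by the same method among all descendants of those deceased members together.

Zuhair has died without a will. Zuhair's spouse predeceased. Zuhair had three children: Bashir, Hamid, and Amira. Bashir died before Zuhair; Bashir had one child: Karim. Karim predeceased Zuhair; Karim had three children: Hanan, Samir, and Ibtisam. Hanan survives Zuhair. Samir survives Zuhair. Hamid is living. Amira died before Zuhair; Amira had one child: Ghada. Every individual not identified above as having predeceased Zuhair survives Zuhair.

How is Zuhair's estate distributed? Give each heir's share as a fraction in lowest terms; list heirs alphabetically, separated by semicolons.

Ghada 1/3; Hamid 1/3; Hanan 1/9; Ibtisam 1/9; Samir 1/9

There is no surviving spouse, so the entire estate passes to Zuhair's descendants per capita at each generation.
At generation 1 (Bashir, Hamid, Amira) there are 3 shares of (1)/3 = 1/3 each.
Living: Hamid — each takes 1/3.
Deceased: Bashir and Amira. Their combined 2/3 is pooled and carried to generation 2.
At generation 2 (Karim, Ghada) there are 2 shares of (2/3)/2 = 1/3 each.
Living: Ghada — each takes 1/3.
Deceased: Karim. That 1/3 share is carried to generation 3.
At generation 3 (Hanan, Samir, Ibtisam) there are 3 shares of (1/3)/3 = 1/9 each.
Living: Hanan, Samir, and Ibtisam — each takes 1/9.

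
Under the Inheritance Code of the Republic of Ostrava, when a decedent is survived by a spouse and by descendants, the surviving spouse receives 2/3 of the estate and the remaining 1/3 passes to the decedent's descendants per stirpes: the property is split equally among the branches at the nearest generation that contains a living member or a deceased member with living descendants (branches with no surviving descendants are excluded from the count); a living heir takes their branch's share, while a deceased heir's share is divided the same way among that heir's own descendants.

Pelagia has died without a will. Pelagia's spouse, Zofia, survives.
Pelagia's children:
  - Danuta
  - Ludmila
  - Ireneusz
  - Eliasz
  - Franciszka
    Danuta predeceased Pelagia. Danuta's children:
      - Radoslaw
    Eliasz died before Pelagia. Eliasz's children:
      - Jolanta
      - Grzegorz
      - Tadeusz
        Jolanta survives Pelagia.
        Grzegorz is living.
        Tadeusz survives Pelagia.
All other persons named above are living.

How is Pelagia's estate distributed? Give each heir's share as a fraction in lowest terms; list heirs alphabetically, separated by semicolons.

Zofia, as surviving spouse, takes 2/3.
The remaining 1/3 passes to Pelagia's descendants per stirpes.
The 1/3 is divided into 5 equal shares of 1/15 among Danuta, Ludmila, Ireneusz, Eliasz, Franciszka.
Danuta predeceased; the 1/15 allotted to Danuta's branch passes to Danuta's issue by representation.
Radoslaw is the sole taker at this level and receives the full 1/15.
Ludmila is living and takes 1/15.
Ireneusz is living and takes 1/15.
Eliasz predeceased; the 1/15 allotted to Eliasz's branch passes to Eliasz's issue by representation.
The 1/15 is divided into 3 equal shares of 1/45 among Jolanta, Grzegorz, Tadeusz.
Jolanta is living and takes 1/45.
Grzegorz is living and takes 1/45.
Tadeusz is living and takes 1/45.
Franciszka is living and takes 1/15.

Franciszka 1/15; Grzegorz 1/45; Ireneusz 1/15; Jolanta 1/45; Ludmila 1/15; Radoslaw 1/15; Tadeusz 1/45; Zofia 2/3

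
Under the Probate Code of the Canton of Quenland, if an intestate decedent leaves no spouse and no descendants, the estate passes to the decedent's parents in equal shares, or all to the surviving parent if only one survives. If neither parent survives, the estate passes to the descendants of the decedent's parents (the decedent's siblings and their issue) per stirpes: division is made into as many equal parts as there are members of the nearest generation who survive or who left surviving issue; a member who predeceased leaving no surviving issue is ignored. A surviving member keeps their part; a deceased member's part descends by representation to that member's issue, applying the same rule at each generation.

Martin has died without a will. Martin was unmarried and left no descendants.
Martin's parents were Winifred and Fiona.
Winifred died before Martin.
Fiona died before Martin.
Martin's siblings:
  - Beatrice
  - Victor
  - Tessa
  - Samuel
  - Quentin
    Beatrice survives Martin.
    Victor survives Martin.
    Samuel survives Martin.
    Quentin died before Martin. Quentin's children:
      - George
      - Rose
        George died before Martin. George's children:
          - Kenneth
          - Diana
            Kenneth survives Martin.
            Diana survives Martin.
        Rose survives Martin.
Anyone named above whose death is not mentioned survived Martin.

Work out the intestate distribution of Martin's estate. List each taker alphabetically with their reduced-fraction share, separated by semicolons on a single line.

Beatrice 1/5; Diana 1/20; Kenneth 1/20; Rose 1/10; Samuel 1/5; Tessa 1/5; Victor 1/5

Neither parent survives and there are no descendants, so the estate passes to Martin's siblings and their issue per stirpes.
The estate is divided into 5 equal shares of 1/5 among Beatrice, Victor, Tessa, Samuel, Quentin.
Beatrice is living and takes 1/5.
Victor is living and takes 1/5.
Tessa is living and takes 1/5.
Samuel is living and takes 1/5.
Quentin predeceased; the 1/5 allotted to Quentin's branch passes to Quentin's issue by representation.
The 1/5 is divided into 2 equal shares of 1/10 among George, Rose.
George predeceased; the 1/10 allotted to George's branch passes to George's issue by representation.
The 1/10 is divided into 2 equal shares of 1/20 among Kenneth, Diana.
Kenneth is living and takes 1/20.
Diana is living and takes 1/20.
Rose is living and takes 1/10.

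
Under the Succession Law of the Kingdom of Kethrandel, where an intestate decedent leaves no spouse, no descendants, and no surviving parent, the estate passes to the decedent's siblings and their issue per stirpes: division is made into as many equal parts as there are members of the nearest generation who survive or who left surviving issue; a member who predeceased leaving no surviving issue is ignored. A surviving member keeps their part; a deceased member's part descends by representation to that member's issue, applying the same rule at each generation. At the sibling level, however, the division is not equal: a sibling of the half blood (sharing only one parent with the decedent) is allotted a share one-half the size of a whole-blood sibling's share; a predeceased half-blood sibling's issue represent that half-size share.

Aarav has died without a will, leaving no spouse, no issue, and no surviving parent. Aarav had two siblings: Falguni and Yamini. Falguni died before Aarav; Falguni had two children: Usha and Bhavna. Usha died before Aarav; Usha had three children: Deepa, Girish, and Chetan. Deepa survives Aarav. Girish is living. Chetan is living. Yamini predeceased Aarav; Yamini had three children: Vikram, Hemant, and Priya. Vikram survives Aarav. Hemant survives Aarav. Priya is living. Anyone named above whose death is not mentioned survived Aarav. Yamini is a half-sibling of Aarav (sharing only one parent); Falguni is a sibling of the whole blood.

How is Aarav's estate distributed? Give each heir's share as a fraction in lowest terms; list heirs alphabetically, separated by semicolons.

Bhavna 1/3; Chetan 1/9; Deepa 1/9; Girish 1/9; Hemant 1/9; Priya 1/9; Vikram 1/9

No spouse, descendants, or parent survives, so the estate passes to Aarav's siblings per stirpes.
Half-blood siblings count for one-half the weight of whole-blood siblings at the initial division.
Dividing 1 in proportion to weights (total weight 3/2): Falguni (weight 1) → 2/3; Yamini (weight 1/2) → 1/3.
Falguni predeceased; the 2/3 allotted to Falguni's branch passes to Falguni's issue by representation.
The 2/3 is divided into 2 equal shares of 1/3 among Usha, Bhavna.
Usha predeceased; the 1/3 allotted to Usha's branch passes to Usha's issue by representation.
The 1/3 is divided into 3 equal shares of 1/9 among Deepa, Girish, Chetan.
Deepa is living and takes 1/9.
Girish is living and takes 1/9.
Chetan is living and takes 1/9.
Bhavna is living and takes 1/3.
Yamini predeceased; the 1/3 allotted to Yamini's branch passes to Yamini's issue by representation.
The 1/3 is divided into 3 equal shares of 1/9 among Vikram, Hemant, Priya.
Vikram is living and takes 1/9.
Hemant is living and takes 1/9.
Priya is living and takes 1/9.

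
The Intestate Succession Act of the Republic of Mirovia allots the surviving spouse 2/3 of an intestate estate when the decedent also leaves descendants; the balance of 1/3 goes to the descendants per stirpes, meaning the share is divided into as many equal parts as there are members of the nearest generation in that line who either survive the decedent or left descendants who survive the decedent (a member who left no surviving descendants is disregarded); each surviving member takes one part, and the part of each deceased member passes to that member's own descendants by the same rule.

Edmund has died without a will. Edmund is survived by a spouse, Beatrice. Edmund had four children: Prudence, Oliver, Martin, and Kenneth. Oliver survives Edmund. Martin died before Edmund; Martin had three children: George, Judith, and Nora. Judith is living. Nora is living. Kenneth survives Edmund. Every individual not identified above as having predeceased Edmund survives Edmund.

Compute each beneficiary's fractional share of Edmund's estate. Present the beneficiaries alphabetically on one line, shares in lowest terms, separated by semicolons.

Beatrice, as surviving spouse, takes 2/3.
The remaining 1/3 passes to Edmund's descendants per stirpes.
The 1/3 is divided into 4 equal shares of 1/12 among Prudence, Oliver, Martin, Kenneth.
Prudence is living and takes 1/12.
Oliver is living and takes 1/12.
Martin predeceased; the 1/12 allotted to Martin's branch passes to Martin's issue by representation.
The 1/12 is divided into 3 equal shares of 1/36 among George, Judith, Nora.
George is living and takes 1/36.
Judith is living and takes 1/36.
Nora is living and takes 1/36.
Kenneth is living and takes 1/12.

Beatrice 2/3; George 1/36; Judith 1/36; Kenneth 1/12; Nora 1/36; Oliver 1/12; Prudence 1/12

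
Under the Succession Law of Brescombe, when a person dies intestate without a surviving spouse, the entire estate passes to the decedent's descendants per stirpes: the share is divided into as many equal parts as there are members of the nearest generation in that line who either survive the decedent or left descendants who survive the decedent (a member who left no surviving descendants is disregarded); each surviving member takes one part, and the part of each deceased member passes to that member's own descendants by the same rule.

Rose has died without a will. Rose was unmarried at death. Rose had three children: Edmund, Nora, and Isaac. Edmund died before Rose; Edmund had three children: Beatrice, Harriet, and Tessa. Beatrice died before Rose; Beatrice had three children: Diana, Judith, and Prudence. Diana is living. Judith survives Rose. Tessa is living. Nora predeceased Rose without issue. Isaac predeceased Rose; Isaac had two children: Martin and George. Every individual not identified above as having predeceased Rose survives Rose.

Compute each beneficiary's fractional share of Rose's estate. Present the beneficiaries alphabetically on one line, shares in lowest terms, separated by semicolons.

Diana 1/18; George 1/4; Harriet 1/6; Judith 1/18; Martin 1/4; Prudence 1/18; Tessa 1/6

There is no surviving spouse, so the entire estate passes to Rose's descendants per stirpes.
Nora left no surviving issue, so that branch lapses and is disregarded.
The estate is divided into 2 equal shares of 1/2 among Edmund, Isaac.
Edmund predeceased; the 1/2 allotted to Edmund's branch passes to Edmund's issue by representation.
The 1/2 is divided into 3 equal shares of 1/6 among Beatrice, Harriet, Tessa.
Beatrice predeceased; the 1/6 allotted to Beatrice's branch passes to Beatrice's issue by representation.
The 1/6 is divided into 3 equal shares of 1/18 among Diana, Judith, Prudence.
Diana is living and takes 1/18.
Judith is living and takes 1/18.
Prudence is living and takes 1/18.
Harriet is living and takes 1/6.
Tessa is living and takes 1/6.
Isaac predeceased; the 1/2 allotted to Isaac's branch passes to Isaac's issue by representation.
The 1/2 is divided into 2 equal shares of 1/4 among Martin, George.
Martin is living and takes 1/4.
George is living and takes 1/4.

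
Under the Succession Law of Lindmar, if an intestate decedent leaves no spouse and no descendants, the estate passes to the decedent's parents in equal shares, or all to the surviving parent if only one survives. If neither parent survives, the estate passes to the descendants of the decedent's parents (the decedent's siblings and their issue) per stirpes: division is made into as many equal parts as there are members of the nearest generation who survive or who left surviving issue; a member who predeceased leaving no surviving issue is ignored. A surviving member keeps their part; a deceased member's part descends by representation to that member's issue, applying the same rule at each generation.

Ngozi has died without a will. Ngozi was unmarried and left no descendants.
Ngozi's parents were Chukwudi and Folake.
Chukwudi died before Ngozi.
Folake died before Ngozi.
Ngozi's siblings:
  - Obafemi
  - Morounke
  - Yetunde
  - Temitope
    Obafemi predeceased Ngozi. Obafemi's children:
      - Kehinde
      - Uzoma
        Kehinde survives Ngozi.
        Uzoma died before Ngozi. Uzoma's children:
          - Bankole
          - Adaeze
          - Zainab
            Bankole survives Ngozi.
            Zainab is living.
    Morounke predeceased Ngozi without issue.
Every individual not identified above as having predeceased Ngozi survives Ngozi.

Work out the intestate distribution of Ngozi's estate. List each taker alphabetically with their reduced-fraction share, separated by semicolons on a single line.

Neither parent survives and there are no descendants, so the estate passes to Ngozi's siblings and their issue per stirpes.
Morounke left no surviving issue, so that branch lapses and is disregarded.
The estate is divided into 3 equal shares of 1/3 among Obafemi, Yetunde, Temitope.
Obafemi predeceased; the 1/3 allotted to Obafemi's branch passes to Obafemi's issue by representation.
The 1/3 is divided into 2 equal shares of 1/6 among Kehinde, Uzoma.
Kehinde is living and takes 1/6.
Uzoma predeceased; the 1/6 allotted to Uzoma's branch passes to Uzoma's issue by representation.
The 1/6 is divided into 3 equal shares of 1/18 among Bankole, Adaeze, Zainab.
Bankole is living and takes 1/18.
Adaeze is living and takes 1/18.
Zainab is living and takes 1/18.
Yetunde is living and takes 1/3.
Temitope is living and takes 1/3.

Adaeze 1/18; Bankole 1/18; Kehinde 1/6; Temitope 1/3; Yetunde 1/3; Zainab 1/18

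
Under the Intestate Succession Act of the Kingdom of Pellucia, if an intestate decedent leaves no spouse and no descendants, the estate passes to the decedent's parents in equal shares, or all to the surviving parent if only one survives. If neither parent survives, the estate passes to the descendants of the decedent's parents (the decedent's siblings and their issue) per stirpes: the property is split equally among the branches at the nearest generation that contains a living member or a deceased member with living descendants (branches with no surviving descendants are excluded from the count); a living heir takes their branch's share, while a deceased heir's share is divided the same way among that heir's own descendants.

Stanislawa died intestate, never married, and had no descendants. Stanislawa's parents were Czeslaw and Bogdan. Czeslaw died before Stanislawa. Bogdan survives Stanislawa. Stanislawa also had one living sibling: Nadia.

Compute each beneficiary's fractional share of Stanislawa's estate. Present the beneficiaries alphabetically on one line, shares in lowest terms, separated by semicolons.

Only one parent, Bogdan, survives, so Bogdan takes the entire estate. The siblings take nothing because a surviving parent has priority.

Bogdan 1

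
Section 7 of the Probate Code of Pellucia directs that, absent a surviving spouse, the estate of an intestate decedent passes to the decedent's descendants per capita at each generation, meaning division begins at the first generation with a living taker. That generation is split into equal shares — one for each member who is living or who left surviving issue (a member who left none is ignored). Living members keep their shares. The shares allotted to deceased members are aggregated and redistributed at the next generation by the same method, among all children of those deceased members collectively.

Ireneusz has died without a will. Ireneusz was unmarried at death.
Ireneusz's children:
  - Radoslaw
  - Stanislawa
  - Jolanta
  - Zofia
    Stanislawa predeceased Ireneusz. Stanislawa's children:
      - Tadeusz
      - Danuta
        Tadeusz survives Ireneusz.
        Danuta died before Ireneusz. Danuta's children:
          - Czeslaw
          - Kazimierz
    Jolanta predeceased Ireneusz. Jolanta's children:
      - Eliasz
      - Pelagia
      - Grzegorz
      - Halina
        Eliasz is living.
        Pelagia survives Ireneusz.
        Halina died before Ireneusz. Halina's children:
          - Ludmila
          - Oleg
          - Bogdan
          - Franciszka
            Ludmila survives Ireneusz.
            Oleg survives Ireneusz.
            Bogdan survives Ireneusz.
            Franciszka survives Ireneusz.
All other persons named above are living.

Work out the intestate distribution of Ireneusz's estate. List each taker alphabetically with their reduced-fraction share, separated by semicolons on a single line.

Bogdan 1/36; Czeslaw 1/36; Eliasz 1/12; Franciszka 1/36; Grzegorz 1/12; Kazimierz 1/36; Ludmila 1/36; Oleg 1/36; Pelagia 1/12; Radoslaw 1/4; Tadeusz 1/12; Zofia 1/4

There is no surviving spouse, so the entire estate passes to Ireneusz's descendants per capita at each generation.
At generation 1 (Radoslaw, Stanislawa, Jolanta, Zofia) there are 4 shares of (1)/4 = 1/4 each.
Living: Radoslaw and Zofia — each takes 1/4.
Deceased: Stanislawa and Jolanta. Their combined 1/2 is pooled and carried to generation 2.
At generation 2 (Tadeusz, Danuta, Eliasz, Pelagia, Grzegorz, Halina) there are 6 shares of (1/2)/6 = 1/12 each.
Living: Tadeusz, Eliasz, Pelagia, and Grzegorz — each takes 1/12.
Deceased: Danuta and Halina. Their combined 1/6 is pooled and carried to generation 3.
At generation 3 (Czeslaw, Kazimierz, Ludmila, Oleg, Bogdan, Franciszka) there are 6 shares of (1/6)/6 = 1/36 each.
Living: Czeslaw, Kazimierz, Ludmila, Oleg, Bogdan, and Franciszka — each takes 1/36.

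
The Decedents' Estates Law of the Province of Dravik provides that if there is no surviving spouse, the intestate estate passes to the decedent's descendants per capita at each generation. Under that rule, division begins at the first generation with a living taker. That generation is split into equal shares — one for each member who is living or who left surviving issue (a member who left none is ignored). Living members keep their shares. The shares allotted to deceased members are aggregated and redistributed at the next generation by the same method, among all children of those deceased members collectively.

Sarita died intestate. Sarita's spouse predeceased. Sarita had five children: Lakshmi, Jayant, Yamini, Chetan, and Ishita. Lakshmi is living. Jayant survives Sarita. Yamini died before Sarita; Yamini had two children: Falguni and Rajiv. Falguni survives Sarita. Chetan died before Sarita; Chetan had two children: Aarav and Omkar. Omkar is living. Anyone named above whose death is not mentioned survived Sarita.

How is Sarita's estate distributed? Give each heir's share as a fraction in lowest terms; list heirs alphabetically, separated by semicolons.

There is no surviving spouse, so the entire estate passes to Sarita's descendants per capita at each generation.
At generation 1 (Lakshmi, Jayant, Yamini, Chetan, Ishita) there are 5 shares of (1)/5 = 1/5 each.
Living: Lakshmi, Jayant, and Ishita — each takes 1/5.
Deceased: Yamini and Chetan. Their combined 2/5 is pooled and carried to generation 2.
At generation 2 (Falguni, Rajiv, Aarav, Omkar) there are 4 shares of (2/5)/4 = 1/10 each.
Living: Falguni, Rajiv, Aarav, and Omkar — each takes 1/10.

Aarav 1/10; Falguni 1/10; Ishita 1/5; Jayant 1/5; Lakshmi 1/5; Omkar 1/10; Rajiv 1/10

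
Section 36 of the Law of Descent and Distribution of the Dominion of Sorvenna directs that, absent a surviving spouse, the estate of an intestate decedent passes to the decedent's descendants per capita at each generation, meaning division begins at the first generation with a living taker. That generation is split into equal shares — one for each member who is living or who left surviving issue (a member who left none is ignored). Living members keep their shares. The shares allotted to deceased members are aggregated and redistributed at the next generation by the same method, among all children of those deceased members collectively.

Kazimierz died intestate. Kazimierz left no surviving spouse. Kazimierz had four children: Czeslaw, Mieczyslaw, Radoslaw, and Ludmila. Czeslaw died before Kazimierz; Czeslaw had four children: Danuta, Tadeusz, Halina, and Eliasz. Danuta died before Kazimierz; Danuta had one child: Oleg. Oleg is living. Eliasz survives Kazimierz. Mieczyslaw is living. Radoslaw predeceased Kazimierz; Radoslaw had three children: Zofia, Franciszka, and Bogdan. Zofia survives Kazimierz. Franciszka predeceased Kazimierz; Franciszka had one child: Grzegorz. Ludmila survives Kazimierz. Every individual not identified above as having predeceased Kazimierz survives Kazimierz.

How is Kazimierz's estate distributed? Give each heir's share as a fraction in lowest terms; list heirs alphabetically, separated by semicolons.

Bogdan 1/14; Eliasz 1/14; Grzegorz 1/14; Halina 1/14; Ludmila 1/4; Mieczyslaw 1/4; Oleg 1/14; Tadeusz 1/14; Zofia 1/14

There is no surviving spouse, so the entire estate passes to Kazimierz's descendants per capita at each generation.
At generation 1 (Czeslaw, Mieczyslaw, Radoslaw, Ludmila) there are 4 shares of (1)/4 = 1/4 each.
Living: Mieczyslaw and Ludmila — each takes 1/4.
Deceased: Czeslaw and Radoslaw. Their combined 1/2 is pooled and carried to generation 2.
At generation 2 (Danuta, Tadeusz, Halina, Eliasz, Zofia, Franciszka, Bogdan) there are 7 shares of (1/2)/7 = 1/14 each.
Living: Tadeusz, Halina, Eliasz, Zofia, and Bogdan — each takes 1/14.
Deceased: Danuta and Franciszka. Their combined 1/7 is pooled and carried to generation 3.
At generation 3 (Oleg, Grzegorz) there are 2 shares of (1/7)/2 = 1/14 each.
Living: Oleg and Grzegorz — each takes 1/14.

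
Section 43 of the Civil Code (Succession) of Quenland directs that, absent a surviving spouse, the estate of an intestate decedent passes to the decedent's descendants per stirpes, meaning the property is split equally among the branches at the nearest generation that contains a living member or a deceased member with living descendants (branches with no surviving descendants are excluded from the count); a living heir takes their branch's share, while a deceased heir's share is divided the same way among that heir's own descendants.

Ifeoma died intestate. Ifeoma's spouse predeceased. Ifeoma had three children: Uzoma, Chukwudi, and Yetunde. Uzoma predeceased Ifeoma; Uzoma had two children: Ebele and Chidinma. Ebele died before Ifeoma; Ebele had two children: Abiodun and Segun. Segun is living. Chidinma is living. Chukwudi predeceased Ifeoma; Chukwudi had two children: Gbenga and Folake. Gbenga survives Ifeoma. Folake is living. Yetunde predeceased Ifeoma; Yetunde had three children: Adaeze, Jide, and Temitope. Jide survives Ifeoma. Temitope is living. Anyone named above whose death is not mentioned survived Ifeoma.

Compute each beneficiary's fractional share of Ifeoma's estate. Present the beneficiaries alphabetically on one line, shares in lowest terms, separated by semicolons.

There is no surviving spouse, so the entire estate passes to Ifeoma's descendants per stirpes.
The estate is divided into 3 equal shares of 1/3 among Uzoma, Chukwudi, Yetunde.
Uzoma predeceased; the 1/3 allotted to Uzoma's branch passes to Uzoma's issue by representation.
The 1/3 is divided into 2 equal shares of 1/6 among Ebele, Chidinma.
Ebele predeceased; the 1/6 allotted to Ebele's branch passes to Ebele's issue by representation.
The 1/6 is divided into 2 equal shares of 1/12 among Abiodun, Segun.
Abiodun is living and takes 1/12.
Segun is living and takes 1/12.
Chidinma is living and takes 1/6.
Chukwudi predeceased; the 1/3 allotted to Chukwudi's branch passes to Chukwudi's issue by representation.
The 1/3 is divided into 2 equal shares of 1/6 among Gbenga, Folake.
Gbenga is living and takes 1/6.
Folake is living and takes 1/6.
Yetunde predeceased; the 1/3 allotted to Yetunde's branch passes to Yetunde's issue by representation.
The 1/3 is divided into 3 equal shares of 1/9 among Adaeze, Jide, Temitope.
Adaeze is living and takes 1/9.
Jide is living and takes 1/9.
Temitope is living and takes 1/9.

Abiodun 1/12; Adaeze 1/9; Chidinma 1/6; Folake 1/6; Gbenga 1/6; Jide 1/9; Segun 1/12; Temitope 1/9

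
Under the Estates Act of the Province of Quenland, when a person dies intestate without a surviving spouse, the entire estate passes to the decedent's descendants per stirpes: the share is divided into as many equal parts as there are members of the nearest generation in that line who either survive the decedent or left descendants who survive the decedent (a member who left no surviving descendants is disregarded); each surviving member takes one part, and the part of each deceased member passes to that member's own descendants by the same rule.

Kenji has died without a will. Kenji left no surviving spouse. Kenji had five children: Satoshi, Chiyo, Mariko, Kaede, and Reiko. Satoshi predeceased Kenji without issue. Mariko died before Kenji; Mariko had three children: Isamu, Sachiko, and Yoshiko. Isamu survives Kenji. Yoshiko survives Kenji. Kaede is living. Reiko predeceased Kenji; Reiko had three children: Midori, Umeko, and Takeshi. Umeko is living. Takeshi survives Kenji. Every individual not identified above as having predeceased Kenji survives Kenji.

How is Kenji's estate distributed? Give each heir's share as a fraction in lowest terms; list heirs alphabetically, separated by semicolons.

There is no surviving spouse, so the entire estate passes to Kenji's descendants per stirpes.
Satoshi left no surviving issue, so that branch lapses and is disregarded.
The estate is divided into 4 equal shares of 1/4 among Chiyo, Mariko, Kaede, Reiko.
Chiyo is living and takes 1/4.
Mariko predeceased; the 1/4 allotted to Mariko's branch passes to Mariko's issue by representation.
The 1/4 is divided into 3 equal shares of 1/12 among Isamu, Sachiko, Yoshiko.
Isamu is living and takes 1/12.
Sachiko is living and takes 1/12.
Yoshiko is living and takes 1/12.
Kaede is living and takes 1/4.
Reiko predeceased; the 1/4 allotted to Reiko's branch passes to Reiko's issue by representation.
The 1/4 is divided into 3 equal shares of 1/12 among Midori, Umeko, Takeshi.
Midori is living and takes 1/12.
Umeko is living and takes 1/12.
Takeshi is living and takes 1/12.

Chiyo 1/4; Isamu 1/12; Kaede 1/4; Midori 1/12; Sachiko 1/12; Takeshi 1/12; Umeko 1/12; Yoshiko 1/12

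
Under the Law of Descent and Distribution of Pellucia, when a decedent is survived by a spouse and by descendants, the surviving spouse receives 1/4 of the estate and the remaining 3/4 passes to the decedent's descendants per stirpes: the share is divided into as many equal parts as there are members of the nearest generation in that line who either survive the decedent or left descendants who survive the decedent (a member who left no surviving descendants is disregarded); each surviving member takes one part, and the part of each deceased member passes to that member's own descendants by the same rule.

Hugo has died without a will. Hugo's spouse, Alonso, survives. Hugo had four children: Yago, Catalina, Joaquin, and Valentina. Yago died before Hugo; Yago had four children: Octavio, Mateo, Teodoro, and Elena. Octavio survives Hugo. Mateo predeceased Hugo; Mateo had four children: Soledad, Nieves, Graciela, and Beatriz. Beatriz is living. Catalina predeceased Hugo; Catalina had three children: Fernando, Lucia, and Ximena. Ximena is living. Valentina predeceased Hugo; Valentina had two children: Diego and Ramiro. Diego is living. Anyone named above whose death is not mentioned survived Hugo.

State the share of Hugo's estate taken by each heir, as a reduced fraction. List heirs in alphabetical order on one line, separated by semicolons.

Alonso, as surviving spouse, takes 1/4.
The remaining 3/4 passes to Hugo's descendants per stirpes.
The 3/4 is divided into 4 equal shares of 3/16 among Yago, Catalina, Joaquin, Valentina.
Yago predeceased; the 3/16 allotted to Yago's branch passes to Yago's issue by representation.
The 3/16 is divided into 4 equal shares of 3/64 among Octavio, Mateo, Teodoro, Elena.
Octavio is living and takes 3/64.
Mateo predeceased; the 3/64 allotted to Mateo's branch passes to Mateo's issue by representation.
The 3/64 is divided into 4 equal shares of 3/256 among Soledad, Nieves, Graciela, Beatriz.
Soledad is living and takes 3/256.
Nieves is living and takes 3/256.
Graciela is living and takes 3/256.
Beatriz is living and takes 3/256.
Teodoro is living and takes 3/64.
Elena is living and takes 3/64.
Catalina predeceased; the 3/16 allotted to Catalina's branch passes to Catalina's issue by representation.
The 3/16 is divided into 3 equal shares of 1/16 among Fernando, Lucia, Ximena.
Fernando is living and takes 1/16.
Lucia is living and takes 1/16.
Ximena is living and takes 1/16.
Joaquin is living and takes 3/16.
Valentina predeceased; the 3/16 allotted to Valentina's branch passes to Valentina's issue by representation.
The 3/16 is divided into 2 equal shares of 3/32 among Diego, Ramiro.
Diego is living and takes 3/32.
Ramiro is living and takes 3/32.

Alonso 1/4; Beatriz 3/256; Diego 3/32; Elena 3/64; Fernando 1/16; Graciela 3/256; Joaquin 3/16; Lucia 1/16; Nieves 3/256; Octavio 3/64; Ramiro 3/32; Soledad 3/256; Teodoro 3/64; Ximena 1/16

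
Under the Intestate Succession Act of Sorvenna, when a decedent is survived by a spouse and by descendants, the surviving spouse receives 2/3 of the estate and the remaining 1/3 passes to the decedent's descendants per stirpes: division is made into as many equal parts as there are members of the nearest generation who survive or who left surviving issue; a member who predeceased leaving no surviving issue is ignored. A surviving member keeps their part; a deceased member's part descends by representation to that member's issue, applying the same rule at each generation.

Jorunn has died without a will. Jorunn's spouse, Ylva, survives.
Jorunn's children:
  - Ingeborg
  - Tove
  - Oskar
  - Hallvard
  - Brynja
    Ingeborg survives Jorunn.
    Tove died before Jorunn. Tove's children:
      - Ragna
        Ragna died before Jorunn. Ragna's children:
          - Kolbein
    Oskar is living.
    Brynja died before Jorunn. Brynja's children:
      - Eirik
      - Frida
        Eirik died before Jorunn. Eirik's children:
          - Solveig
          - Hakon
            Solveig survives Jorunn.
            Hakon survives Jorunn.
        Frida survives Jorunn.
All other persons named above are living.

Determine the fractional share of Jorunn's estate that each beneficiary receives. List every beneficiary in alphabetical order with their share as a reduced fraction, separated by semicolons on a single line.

Frida 1/30; Hakon 1/60; Hallvard 1/15; Ingeborg 1/15; Kolbein 1/15; Oskar 1/15; Solveig 1/60; Ylva 2/3

Ylva, as surviving spouse, takes 2/3.
The remaining 1/3 passes to Jorunn's descendants per stirpes.
The 1/3 is divided into 5 equal shares of 1/15 among Ingeborg, Tove, Oskar, Hallvard, Brynja.
Ingeborg is living and takes 1/15.
Tove predeceased; the 1/15 allotted to Tove's branch passes to Tove's issue by representation.
Ragna's line is the sole branch at this level, so the full 1/15 passes to Ragna's issue by representation.
Kolbein is the sole taker at this level and receives the full 1/15.
Oskar is living and takes 1/15.
Hallvard is living and takes 1/15.
Brynja predeceased; the 1/15 allotted to Brynja's branch passes to Brynja's issue by representation.
The 1/15 is divided into 2 equal shares of 1/30 among Eirik, Frida.
Eirik predeceased; the 1/30 allotted to Eirik's branch passes to Eirik's issue by representation.
The 1/30 is divided into 2 equal shares of 1/60 among Solveig, Hakon.
Solveig is living and takes 1/60.
Hakon is living and takes 1/60.
Frida is living and takes 1/30.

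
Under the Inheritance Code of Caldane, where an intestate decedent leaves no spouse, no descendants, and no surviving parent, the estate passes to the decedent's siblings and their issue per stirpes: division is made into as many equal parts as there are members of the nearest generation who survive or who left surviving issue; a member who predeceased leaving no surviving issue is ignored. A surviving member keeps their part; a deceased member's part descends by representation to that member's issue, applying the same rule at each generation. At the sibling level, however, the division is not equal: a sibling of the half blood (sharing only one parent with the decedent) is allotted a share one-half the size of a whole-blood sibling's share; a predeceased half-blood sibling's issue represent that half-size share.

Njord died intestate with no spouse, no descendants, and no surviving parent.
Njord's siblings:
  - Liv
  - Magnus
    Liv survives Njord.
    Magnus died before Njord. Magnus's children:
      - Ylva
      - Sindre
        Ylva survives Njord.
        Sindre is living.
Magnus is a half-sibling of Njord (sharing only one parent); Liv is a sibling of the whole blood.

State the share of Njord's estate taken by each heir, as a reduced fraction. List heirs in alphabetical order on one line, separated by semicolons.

Liv 2/3; Sindre 1/6; Ylva 1/6

No spouse, descendants, or parent survives, so the estate passes to Njord's siblings per stirpes.
Half-blood siblings count for one-half the weight of whole-blood siblings at the initial division.
Dividing 1 in proportion to weights (total weight 3/2): Liv (weight 1) → 2/3; Magnus (weight 1/2) → 1/3.
Liv is living and takes 2/3.
Magnus predeceased; the 1/3 allotted to Magnus's branch passes to Magnus's issue by representation.
The 1/3 is divided into 2 equal shares of 1/6 among Ylva, Sindre.
Ylva is living and takes 1/6.
Sindre is living and takes 1/6.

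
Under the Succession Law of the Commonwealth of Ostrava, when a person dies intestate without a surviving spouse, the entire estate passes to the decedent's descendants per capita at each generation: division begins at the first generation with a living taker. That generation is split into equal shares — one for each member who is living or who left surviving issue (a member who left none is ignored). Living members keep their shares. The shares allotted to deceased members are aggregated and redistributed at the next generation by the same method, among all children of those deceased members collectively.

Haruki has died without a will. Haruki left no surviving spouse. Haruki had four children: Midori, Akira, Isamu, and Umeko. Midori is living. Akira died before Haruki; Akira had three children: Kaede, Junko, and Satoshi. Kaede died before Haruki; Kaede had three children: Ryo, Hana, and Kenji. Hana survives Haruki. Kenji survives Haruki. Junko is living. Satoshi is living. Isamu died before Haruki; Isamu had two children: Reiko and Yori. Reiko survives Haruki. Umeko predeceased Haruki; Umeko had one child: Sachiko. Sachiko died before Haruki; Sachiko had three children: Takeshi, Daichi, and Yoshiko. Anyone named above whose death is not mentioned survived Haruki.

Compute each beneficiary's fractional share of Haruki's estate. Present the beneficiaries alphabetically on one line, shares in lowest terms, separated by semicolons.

There is no surviving spouse, so the entire estate passes to Haruki's descendants per capita at each generation.
At generation 1 (Midori, Akira, Isamu, Umeko) there are 4 shares of (1)/4 = 1/4 each.
Living: Midori — each takes 1/4.
Deceased: Akira, Isamu, and Umeko. Their combined 3/4 is pooled and carried to generation 2.
At generation 2 (Kaede, Junko, Satoshi, Reiko, Yori, Sachiko) there are 6 shares of (3/4)/6 = 1/8 each.
Living: Junko, Satoshi, Reiko, and Yori — each takes 1/8.
Deceased: Kaede and Sachiko. Their combined 1/4 is pooled and carried to generation 3.
At generation 3 (Ryo, Hana, Kenji, Takeshi, Daichi, Yoshiko) there are 6 shares of (1/4)/6 = 1/24 each.
Living: Ryo, Hana, Kenji, Takeshi, Daichi, and Yoshiko — each takes 1/24.

Daichi 1/24; Hana 1/24; Junko 1/8; Kenji 1/24; Midori 1/4; Reiko 1/8; Ryo 1/24; Satoshi 1/8; Takeshi 1/24; Yori 1/8; Yoshiko 1/24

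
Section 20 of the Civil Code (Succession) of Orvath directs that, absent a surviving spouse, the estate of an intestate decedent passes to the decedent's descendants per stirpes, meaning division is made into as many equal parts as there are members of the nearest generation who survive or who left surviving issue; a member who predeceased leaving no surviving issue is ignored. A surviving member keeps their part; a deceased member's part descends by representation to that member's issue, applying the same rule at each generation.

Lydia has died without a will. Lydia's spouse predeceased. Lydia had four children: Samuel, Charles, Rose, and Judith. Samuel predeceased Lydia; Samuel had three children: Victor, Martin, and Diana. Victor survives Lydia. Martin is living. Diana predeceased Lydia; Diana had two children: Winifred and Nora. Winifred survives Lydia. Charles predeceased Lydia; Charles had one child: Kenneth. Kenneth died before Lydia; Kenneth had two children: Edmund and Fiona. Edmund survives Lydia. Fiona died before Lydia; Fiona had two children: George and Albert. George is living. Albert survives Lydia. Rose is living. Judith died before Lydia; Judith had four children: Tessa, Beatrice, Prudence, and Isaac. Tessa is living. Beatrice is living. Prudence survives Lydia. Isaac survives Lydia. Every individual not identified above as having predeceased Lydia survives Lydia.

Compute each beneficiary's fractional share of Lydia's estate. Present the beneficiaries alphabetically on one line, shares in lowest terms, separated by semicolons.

Albert 1/16; Beatrice 1/16; Edmund 1/8; George 1/16; Isaac 1/16; Martin 1/12; Nora 1/24; Prudence 1/16; Rose 1/4; Tessa 1/16; Victor 1/12; Winifred 1/24

There is no surviving spouse, so the entire estate passes to Lydia's descendants per stirpes.
The estate is divided into 4 equal shares of 1/4 among Samuel, Charles, Rose, Judith.
Samuel predeceased; the 1/4 allotted to Samuel's branch passes to Samuel's issue by representation.
The 1/4 is divided into 3 equal shares of 1/12 among Victor, Martin, Diana.
Victor is living and takes 1/12.
Martin is living and takes 1/12.
Diana predeceased; the 1/12 allotted to Diana's branch passes to Diana's issue by representation.
The 1/12 is divided into 2 equal shares of 1/24 among Winifred, Nora.
Winifred is living and takes 1/24.
Nora is living and takes 1/24.
Charles predeceased; the 1/4 allotted to Charles's branch passes to Charles's issue by representation.
Kenneth's line is the sole branch at this level, so the full 1/4 passes to Kenneth's issue by representation.
The 1/4 is divided into 2 equal shares of 1/8 among Edmund, Fiona.
Edmund is living and takes 1/8.
Fiona predeceased; the 1/8 allotted to Fiona's branch passes to Fiona's issue by representation.
The 1/8 is divided into 2 equal shares of 1/16 among George, Albert.
George is living and takes 1/16.
Albert is living and takes 1/16.
Rose is living and takes 1/4.
Judith predeceased; the 1/4 allotted to Judith's branch passes to Judith's issue by representation.
The 1/4 is divided into 4 equal shares of 1/16 among Tessa, Beatrice, Prudence, Isaac.
Tessa is living and takes 1/16.
Beatrice is living and takes 1/16.
Prudence is living and takes 1/16.
Isaac is living and takes 1/16.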